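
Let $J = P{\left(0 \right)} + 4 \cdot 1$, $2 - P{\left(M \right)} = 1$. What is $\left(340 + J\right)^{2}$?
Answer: $119025$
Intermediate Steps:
$P{\left(M \right)} = 1$ ($P{\left(M \right)} = 2 - 1 = 1$)
$J = 5$ ($J = 1 + 4 \cdot 1 = 1 + 4 = 5$)
$\left(340 + J\right)^{2} = \left(340 + 5\right)^{2} = 345^{2} = 119025$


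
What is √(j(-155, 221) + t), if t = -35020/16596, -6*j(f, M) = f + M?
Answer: I*√25075634/1383 ≈ 3.6208*I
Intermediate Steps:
j(f, M) = -M/6 - f/6 (j(f, M) = -(f + M)/6 = -(M + f)/6 = -M/6 - f/6)
t = -8755/4149 (t = -35020*1/16596 = -8755/4149 ≈ -2.1101)
√(j(-155, 221) + t) = √((-⅙*221 - ⅙*(-155)) - 8755/4149) = √((-221/6 + 155/6) - 8755/4149) = √(-11 - 8755/4149) = √(-54394/4149) = I*√25075634/1383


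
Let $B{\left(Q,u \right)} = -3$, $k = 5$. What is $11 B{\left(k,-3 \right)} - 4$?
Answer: $-37$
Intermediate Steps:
$11 B{\left(k,-3 \right)} - 4 = 11 \left(-3\right) - 4 = -33 - 4 = -37$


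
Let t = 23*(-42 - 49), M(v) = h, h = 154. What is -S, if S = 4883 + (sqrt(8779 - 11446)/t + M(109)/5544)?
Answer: -175789/36 + I*sqrt(2667)/2093 ≈ -4883.0 + 0.024674*I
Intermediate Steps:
M(v) = 154
t = -2093 (t = 23*(-91) = -2093)
S = 175789/36 - I*sqrt(2667)/2093 (S = 4883 + (sqrt(8779 - 11446)/(-2093) + 154/5544) = 4883 + (sqrt(-2667)*(-1/2093) + 154*(1/5544)) = 4883 + ((I*sqrt(2667))*(-1/2093) + 1/36) = 4883 + (-I*sqrt(2667)/2093 + 1/36) = 4883 + (1/36 - I*sqrt(2667)/2093) = 175789/36 - I*sqrt(2667)/2093 ≈ 4883.0 - 0.024674*I)
-S = -(175789/36 - I*sqrt(2667)/2093) = -175789/36 + I*sqrt(2667)/2093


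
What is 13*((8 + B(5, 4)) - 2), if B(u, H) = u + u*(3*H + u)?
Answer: 1248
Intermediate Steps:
B(u, H) = u + u*(u + 3*H)
13*((8 + B(5, 4)) - 2) = 13*((8 + 5*(1 + 5 + 3*4)) - 2) = 13*((8 + 5*(1 + 5 + 12)) - 2) = 13*((8 + 5*18) - 2) = 13*((8 + 90) - 2) = 13*(98 - 2) = 13*96 = 1248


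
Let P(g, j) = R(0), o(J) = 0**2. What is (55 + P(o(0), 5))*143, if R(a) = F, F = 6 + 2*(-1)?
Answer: 8437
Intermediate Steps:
o(J) = 0
F = 4 (F = 6 - 2 = 4)
R(a) = 4
P(g, j) = 4
(55 + P(o(0), 5))*143 = (55 + 4)*143 = 59*143 = 8437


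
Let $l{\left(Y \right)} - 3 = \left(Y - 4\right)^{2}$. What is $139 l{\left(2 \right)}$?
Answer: $973$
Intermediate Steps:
$l{\left(Y \right)} = 3 + \left(-4 + Y\right)^{2}$ ($l{\left(Y \right)} = 3 + \left(Y - 4\right)^{2} = 3 + \left(-4 + Y\right)^{2}$)
$139 l{\left(2 \right)} = 139 \left(3 + \left(-4 + 2\right)^{2}\right) = 139 \left(3 + \left(-2\right)^{2}\right) = 139 \left(3 + 4\right) = 139 \cdot 7 = 973$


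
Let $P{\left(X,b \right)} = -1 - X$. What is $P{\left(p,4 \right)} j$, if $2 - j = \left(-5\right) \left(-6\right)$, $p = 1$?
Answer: $56$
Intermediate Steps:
$j = -28$ ($j = 2 - \left(-5\right) \left(-6\right) = 2 - 30 = -28$)
$P{\left(p,4 \right)} j = \left(-1 - 1\right) \left(-28\right) = \left(-2\right) \left(-28\right) = 56$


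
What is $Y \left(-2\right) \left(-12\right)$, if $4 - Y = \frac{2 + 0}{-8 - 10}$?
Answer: $\frac{296}{3} \approx 98.667$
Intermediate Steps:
$Y = \frac{37}{9}$ ($Y = 4 - \frac{2 + 0}{-8 - 10} = 4 - \frac{2}{-18} = 4 - 2 \left(- \frac{1}{18}\right) = 4 - - \frac{1}{9} = 4 + \frac{1}{9} = \frac{37}{9} \approx 4.1111$)
$Y \left(-2\right) \left(-12\right) = \frac{37}{9} \left(-2\right) \left(-12\right) = \left(- \frac{74}{9}\right) \left(-12\right) = \frac{296}{3}$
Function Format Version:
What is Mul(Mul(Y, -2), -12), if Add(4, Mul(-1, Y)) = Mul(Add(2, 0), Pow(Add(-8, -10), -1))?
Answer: Rational(296, 3) ≈ 98.667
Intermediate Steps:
Y = Rational(37, 9) (Y = Add(4, Mul(-1, Mul(Add(2, 0), Pow(Add(-8, -10), -1)))) = Add(4, Mul(-1, Mul(2, Pow(-18, -1)))) = Add(4, Mul(-1, Mul(2, Rational(-1, 18)))) = Add(4, Mul(-1, Rational(-1, 9))) = Add(4, Rational(1, 9)) = Rational(37, 9) ≈ 4.1111)
Mul(Mul(Y, -2), -12) = Mul(Mul(Rational(37, 9), -2), -12) = Mul(Rational(-74, 9), -12) = Rational(296, 3)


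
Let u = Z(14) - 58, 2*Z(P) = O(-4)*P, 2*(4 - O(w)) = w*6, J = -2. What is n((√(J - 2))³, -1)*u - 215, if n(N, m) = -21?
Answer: -1349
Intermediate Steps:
O(w) = 4 - 3*w (O(w) = 4 - w*6/2 = 4 - 3*w)
Z(P) = 8*P (Z(P) = ((4 - 3*(-4))*P)/2 = ((4 + 12)*P)/2 = (16*P)/2 = 8*P)
u = 54 (u = 8*14 - 58 = 112 - 58 = 54)
n((√(J - 2))³, -1)*u - 215 = -21*54 - 215 = -1134 - 215 = -1349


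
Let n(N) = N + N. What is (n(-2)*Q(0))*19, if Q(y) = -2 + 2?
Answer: 0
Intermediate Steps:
n(N) = 2*N
Q(y) = 0
(n(-2)*Q(0))*19 = ((2*(-2))*0)*19 = -4*0*19 = 0*19 = 0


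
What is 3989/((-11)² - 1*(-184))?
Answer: 3989/305 ≈ 13.079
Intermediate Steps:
3989/((-11)² - 1*(-184)) = 3989/(121 + 184) = 3989/305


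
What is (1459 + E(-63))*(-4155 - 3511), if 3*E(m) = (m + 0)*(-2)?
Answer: -11506666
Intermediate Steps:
E(m) = -2*m/3 (E(m) = ((m + 0)*(-2))/3 = (m*(-2))/3 = (-2*m)/3 = -2*m/3)
(1459 + E(-63))*(-4155 - 3511) = (1459 - 2/3*(-63))*(-4155 - 3511) = (1459 + 42)*(-7666) = 1501*(-7666) = -11506666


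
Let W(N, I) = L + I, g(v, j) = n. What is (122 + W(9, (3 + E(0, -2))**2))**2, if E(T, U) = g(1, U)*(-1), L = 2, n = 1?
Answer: 16384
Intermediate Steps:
g(v, j) = 1
E(T, U) = -1 (E(T, U) = 1*(-1) = -1)
W(N, I) = 2 + I
(122 + W(9, (3 + E(0, -2))**2))**2 = (122 + (2 + (3 - 1)**2))**2 = (122 + (2 + 2**2))**2 = (122 + (2 + 4))**2 = (122 + 6)**2 = 128**2 = 16384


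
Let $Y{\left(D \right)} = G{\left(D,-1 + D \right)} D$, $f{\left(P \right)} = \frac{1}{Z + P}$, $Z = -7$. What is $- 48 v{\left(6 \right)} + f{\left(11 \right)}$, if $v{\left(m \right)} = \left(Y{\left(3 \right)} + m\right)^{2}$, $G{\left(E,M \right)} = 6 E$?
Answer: $- \frac{691199}{4} \approx -1.728 \cdot 10^{5}$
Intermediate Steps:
$f{\left(P \right)} = \frac{1}{-7 + P}$
$Y{\left(D \right)} = 6 D^{2}$ ($Y{\left(D \right)} = 6 D D = 6 D^{2}$)
$v{\left(m \right)} = \left(54 + m\right)^{2}$ ($v{\left(m \right)} = \left(6 \cdot 3^{2} + m\right)^{2} = \left(6 \cdot 9 + m\right)^{2} = \left(54 + m\right)^{2}$)
$- 48 v{\left(6 \right)} + f{\left(11 \right)} = - 48 \left(54 + 6\right)^{2} + \frac{1}{-7 + 11} = - 48 \cdot 60^{2} + \frac{1}{4} = \left(-48\right) 3600 + \frac{1}{4} = -172800 + \frac{1}{4} = - \frac{691199}{4}$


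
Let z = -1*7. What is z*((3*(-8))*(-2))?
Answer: -336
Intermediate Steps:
z = -7
z*((3*(-8))*(-2)) = -7*3*(-8)*(-2) = -(-168)*(-2) = -7*48 = -336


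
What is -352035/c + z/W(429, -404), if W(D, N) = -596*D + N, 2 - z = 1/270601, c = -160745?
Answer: 4879023574326467/2227850757080312 ≈ 2.1900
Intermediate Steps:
z = 541201/270601 (z = 2 - 1/270601 = 541201/270601 ≈ 2.0000)
W(D, N) = N - 596*D
-352035/c + z/W(429, -404) = -352035/(-160745) + 541201/(270601*(-404 - 596*429)) = -352035*(-1/160745) + 541201/(270601*(-404 - 255684)) = 70407/32149 + (541201/270601)/(-256088) = 70407/32149 + (541201/270601)*(-1/256088) = 70407/32149 - 541201/69297668888 = 4879023574326467/2227850757080312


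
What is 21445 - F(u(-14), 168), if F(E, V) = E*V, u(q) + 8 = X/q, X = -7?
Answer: 22705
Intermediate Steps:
u(q) = -8 - 7/q
21445 - F(u(-14), 168) = 21445 - (-8 - 7/(-14))*168 = 21445 - (-8 - 7*(-1/14))*168 = 21445 - (-8 + ½)*168 = 21445 - (-15)*168/2 = 21445 - 1*(-1260) = 21445 + 1260 = 22705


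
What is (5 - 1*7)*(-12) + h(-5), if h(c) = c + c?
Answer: 14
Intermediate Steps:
h(c) = 2*c
(5 - 1*7)*(-12) + h(-5) = (5 - 1*7)*(-12) + 2*(-5) = (5 - 7)*(-12) - 10 = -2*(-12) - 10 = 24 - 10 = 14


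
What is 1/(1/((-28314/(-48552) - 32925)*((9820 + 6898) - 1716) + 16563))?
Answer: -1998382267983/4046 ≈ -4.9392e+8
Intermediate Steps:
1/(1/((-28314/(-48552) - 32925)*((9820 + 6898) - 1716) + 16563)) = 1/(1/((-28314*(-1/48552) - 32925)*(16718 - 1716) + 16563)) = 1/(1/((4719/8092 - 32925)*15002 + 16563)) = 1/(1/(-266424381/8092*15002 + 16563)) = 1/(1/(-1998449281881/4046 + 16563)) = 1/(1/(-1998382267983/4046)) = 1/(-4046/1998382267983) = -1998382267983/4046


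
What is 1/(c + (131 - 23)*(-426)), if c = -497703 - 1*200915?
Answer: -1/744626 ≈ -1.3430e-6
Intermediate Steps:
c = -698618 (c = -497703 - 200915 = -698618)
1/(c + (131 - 23)*(-426)) = 1/(-698618 + (131 - 23)*(-426)) = 1/(-698618 + 108*(-426)) = 1/(-698618 - 46008) = 1/(-744626) = -1/744626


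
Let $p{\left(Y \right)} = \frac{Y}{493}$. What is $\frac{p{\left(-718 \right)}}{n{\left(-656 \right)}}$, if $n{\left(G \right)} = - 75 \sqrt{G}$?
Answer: $- \frac{359 i \sqrt{41}}{3031950} \approx - 0.00075817 i$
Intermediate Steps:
$p{\left(Y \right)} = \frac{Y}{493}$ ($p{\left(Y \right)} = Y \frac{1}{493} = \frac{Y}{493}$)
$\frac{p{\left(-718 \right)}}{n{\left(-656 \right)}} = \frac{\frac{1}{493} \left(-718\right)}{\left(-75\right) \sqrt{-656}} = - \frac{718}{493 \left(- 75 \cdot 4 i \sqrt{41}\right)} = - \frac{718}{493 \left(- 300 i \sqrt{41}\right)} = - \frac{718 \frac{i \sqrt{41}}{12300}}{493} = - \frac{359 i \sqrt{41}}{3031950}$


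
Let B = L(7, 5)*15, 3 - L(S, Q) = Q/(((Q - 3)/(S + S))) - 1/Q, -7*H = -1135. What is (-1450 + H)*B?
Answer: 4300155/7 ≈ 6.1431e+5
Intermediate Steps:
H = 1135/7 (H = -⅐*(-1135) = 1135/7 ≈ 162.14)
L(S, Q) = 3 + 1/Q - 2*Q*S/(-3 + Q) (L(S, Q) = 3 - (Q/(((Q - 3)/(S + S))) - 1/Q) = 3 - (Q/(((-3 + Q)/((2*S)))) - 1/Q) = 3 - (Q/(((-3 + Q)*(1/(2*S)))) - 1/Q) = 3 - (Q/(((-3 + Q)/(2*S))) - 1/Q) = 3 - (Q*(2*S/(-3 + Q)) - 1/Q) = 3 - (2*Q*S/(-3 + Q) - 1/Q) = 3 - (-1/Q + 2*Q*S/(-3 + Q)) = 3 + (1/Q - 2*Q*S/(-3 + Q)) = 3 + 1/Q - 2*Q*S/(-3 + Q))
B = -477 (B = ((-3 - 8*5 + 3*5² - 2*7*5²)/(5*(-3 + 5)))*15 = ((⅕)*(-3 - 40 + 3*25 - 2*7*25)/2)*15 = ((⅕)*(½)*(-3 - 40 + 75 - 350))*15 = ((⅕)*(½)*(-318))*15 = -159/5*15 = -477)
(-1450 + H)*B = (-1450 + 1135/7)*(-477) = -9015/7*(-477) = 4300155/7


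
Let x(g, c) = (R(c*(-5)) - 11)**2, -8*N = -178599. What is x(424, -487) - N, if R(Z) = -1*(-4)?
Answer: -178207/8 ≈ -22276.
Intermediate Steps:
R(Z) = 4
N = 178599/8 (N = -1/8*(-178599) = 178599/8 ≈ 22325.)
x(g, c) = 49 (x(g, c) = (4 - 11)**2 = (-7)**2 = 49)
x(424, -487) - N = 49 - 1*178599/8 = 49 - 178599/8 = -178207/8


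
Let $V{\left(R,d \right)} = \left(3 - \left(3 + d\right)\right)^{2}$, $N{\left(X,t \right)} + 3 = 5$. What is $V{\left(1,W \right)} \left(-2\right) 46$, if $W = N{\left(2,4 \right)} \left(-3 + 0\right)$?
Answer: $-3312$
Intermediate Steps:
$N{\left(X,t \right)} = 2$ ($N{\left(X,t \right)} = -3 + 5 = 2$)
$W = -6$ ($W = 2 \left(-3 + 0\right) = 2 \left(-3\right) = -6$)
$V{\left(R,d \right)} = d^{2}$ ($V{\left(R,d \right)} = \left(3 - \left(3 + d\right)\right)^{2} = \left(- d\right)^{2} = d^{2}$)
$V{\left(1,W \right)} \left(-2\right) 46 = \left(-6\right)^{2} \left(-2\right) 46 = 36 \left(-2\right) 46 = \left(-72\right) 46 = -3312$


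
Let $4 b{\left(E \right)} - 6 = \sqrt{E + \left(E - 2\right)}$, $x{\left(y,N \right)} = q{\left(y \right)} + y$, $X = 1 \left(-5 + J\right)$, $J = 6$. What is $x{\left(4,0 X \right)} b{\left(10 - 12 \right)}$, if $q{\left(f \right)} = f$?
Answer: $12 + 2 i \sqrt{6} \approx 12.0 + 4.899 i$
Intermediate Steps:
$X = 1$ ($X = 1 \left(-5 + 6\right) = 1 \cdot 1 = 1$)
$x{\left(y,N \right)} = 2 y$ ($x{\left(y,N \right)} = y + y = 2 y$)
$b{\left(E \right)} = \frac{3}{2} + \frac{\sqrt{-2 + 2 E}}{4}$ ($b{\left(E \right)} = \frac{3}{2} + \frac{\sqrt{E + \left(E - 2\right)}}{4} = \frac{3}{2} + \frac{\sqrt{E + \left(-2 + E\right)}}{4} = \frac{3}{2} + \frac{\sqrt{-2 + 2 E}}{4}$)
$x{\left(4,0 X \right)} b{\left(10 - 12 \right)} = 2 \cdot 4 \left(\frac{3}{2} + \frac{\sqrt{-2 + 2 \left(10 - 12\right)}}{4}\right) = 8 \left(\frac{3}{2} + \frac{\sqrt{-2 + 2 \left(10 - 12\right)}}{4}\right) = 8 \left(\frac{3}{2} + \frac{\sqrt{-2 + 2 \left(-2\right)}}{4}\right) = 8 \left(\frac{3}{2} + \frac{\sqrt{-2 - 4}}{4}\right) = 8 \left(\frac{3}{2} + \frac{\sqrt{-6}}{4}\right) = 8 \left(\frac{3}{2} + \frac{i \sqrt{6}}{4}\right) = 12 + 2 i \sqrt{6}$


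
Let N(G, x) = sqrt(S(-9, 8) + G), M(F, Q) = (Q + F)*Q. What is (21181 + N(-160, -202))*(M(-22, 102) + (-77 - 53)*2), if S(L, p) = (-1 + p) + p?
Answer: 167329900 + 7900*I*sqrt(145) ≈ 1.6733e+8 + 95129.0*I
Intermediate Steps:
M(F, Q) = Q*(F + Q) (M(F, Q) = (F + Q)*Q = Q*(F + Q))
S(L, p) = -1 + 2*p
N(G, x) = sqrt(15 + G) (N(G, x) = sqrt((-1 + 2*8) + G) = sqrt((-1 + 16) + G) = sqrt(15 + G))
(21181 + N(-160, -202))*(M(-22, 102) + (-77 - 53)*2) = (21181 + sqrt(15 - 160))*(102*(-22 + 102) + (-77 - 53)*2) = (21181 + sqrt(-145))*(102*80 - 130*2) = (21181 + I*sqrt(145))*(8160 - 260) = (21181 + I*sqrt(145))*7900 = 167329900 + 7900*I*sqrt(145)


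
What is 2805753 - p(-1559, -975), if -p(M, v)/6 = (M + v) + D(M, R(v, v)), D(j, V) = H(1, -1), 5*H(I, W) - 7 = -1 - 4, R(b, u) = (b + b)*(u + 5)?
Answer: 13952757/5 ≈ 2.7906e+6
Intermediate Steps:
R(b, u) = 2*b*(5 + u) (R(b, u) = (2*b)*(5 + u) = 2*b*(5 + u))
H(I, W) = ⅖ (H(I, W) = 7/5 + (-1 - 4)/5 = 7/5 + (⅕)*(-5) = 7/5 - 1 = ⅖)
D(j, V) = ⅖
p(M, v) = -12/5 - 6*M - 6*v (p(M, v) = -6*((M + v) + ⅖) = -6*(⅖ + M + v) = -12/5 - 6*M - 6*v)
2805753 - p(-1559, -975) = 2805753 - (-12/5 - 6*(-1559) - 6*(-975)) = 2805753 - (-12/5 + 9354 + 5850) = 2805753 - 1*76008/5 = 2805753 - 76008/5 = 13952757/5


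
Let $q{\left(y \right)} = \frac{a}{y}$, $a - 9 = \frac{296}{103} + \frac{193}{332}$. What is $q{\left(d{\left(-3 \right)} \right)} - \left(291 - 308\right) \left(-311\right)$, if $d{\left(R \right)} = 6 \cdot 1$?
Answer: $- \frac{1084339597}{205176} \approx -5284.9$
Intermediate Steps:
$d{\left(R \right)} = 6$
$a = \frac{425915}{34196}$ ($a = 9 + \left(\frac{296}{103} + \frac{193}{332}\right) = 9 + \frac{118151}{34196} = \frac{425915}{34196} \approx 12.455$)
$q{\left(y \right)} = \frac{425915}{34196 y}$
$q{\left(d{\left(-3 \right)} \right)} - \left(291 - 308\right) \left(-311\right) = \frac{425915}{34196 \cdot 6} - \left(291 - 308\right) \left(-311\right) = \frac{425915}{34196} \cdot \frac{1}{6} - \left(-17\right) \left(-311\right) = \frac{425915}{205176} - 5287 = - \frac{1084339597}{205176}$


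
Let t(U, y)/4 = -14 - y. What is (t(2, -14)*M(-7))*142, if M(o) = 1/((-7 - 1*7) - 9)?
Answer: 0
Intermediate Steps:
M(o) = -1/23 (M(o) = 1/((-7 - 7) - 9) = 1/(-14 - 9) = 1/(-23) = -1/23)
t(U, y) = -56 - 4*y (t(U, y) = 4*(-14 - y) = -56 - 4*y)
(t(2, -14)*M(-7))*142 = ((-56 - 4*(-14))*(-1/23))*142 = ((-56 + 56)*(-1/23))*142 = (0*(-1/23))*142 = 0*142 = 0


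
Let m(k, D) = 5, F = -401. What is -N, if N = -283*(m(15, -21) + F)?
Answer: -112068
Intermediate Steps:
N = 112068 (N = -283*(5 - 401) = -283*(-396) = 112068)
-N = -1*112068 = -112068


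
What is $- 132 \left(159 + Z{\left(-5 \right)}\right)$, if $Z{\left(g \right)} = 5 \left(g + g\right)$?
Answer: $-14388$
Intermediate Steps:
$Z{\left(g \right)} = 10 g$ ($Z{\left(g \right)} = 5 \cdot 2 g = 10 g$)
$- 132 \left(159 + Z{\left(-5 \right)}\right) = - 132 \left(159 + 10 \left(-5\right)\right) = - 132 \left(159 - 50\right) = \left(-132\right) 109 = -14388$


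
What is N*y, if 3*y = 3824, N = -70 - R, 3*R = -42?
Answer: -214144/3 ≈ -71381.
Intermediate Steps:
R = -14 (R = (1/3)*(-42) = -14)
N = -56 (N = -70 - 1*(-14) = -70 + 14 = -56)
y = 3824/3 (y = (1/3)*3824 = 3824/3 ≈ 1274.7)
N*y = -56*3824/3 = -214144/3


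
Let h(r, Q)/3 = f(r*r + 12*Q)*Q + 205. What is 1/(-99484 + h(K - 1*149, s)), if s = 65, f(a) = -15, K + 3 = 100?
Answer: -1/101794 ≈ -9.8238e-6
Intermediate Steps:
K = 97 (K = -3 + 100 = 97)
h(r, Q) = 615 - 45*Q (h(r, Q) = 3*(-15*Q + 205) = 3*(205 - 15*Q) = 615 - 45*Q)
1/(-99484 + h(K - 1*149, s)) = 1/(-99484 + (615 - 45*65)) = 1/(-99484 + (615 - 2925)) = 1/(-99484 - 2310) = 1/(-101794) = -1/101794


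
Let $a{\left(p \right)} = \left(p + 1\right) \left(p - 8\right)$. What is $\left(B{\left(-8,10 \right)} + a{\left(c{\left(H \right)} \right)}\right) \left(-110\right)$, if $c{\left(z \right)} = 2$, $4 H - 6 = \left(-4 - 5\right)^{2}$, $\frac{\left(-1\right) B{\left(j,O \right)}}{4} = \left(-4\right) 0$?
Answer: $1980$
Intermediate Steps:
$B{\left(j,O \right)} = 0$ ($B{\left(j,O \right)} = - 4 \left(\left(-4\right) 0\right) = \left(-4\right) 0 = 0$)
$H = \frac{87}{4}$ ($H = \frac{3}{2} + \frac{\left(-4 - 5\right)^{2}}{4} = \frac{3}{2} + \frac{\left(-9\right)^{2}}{4} = \frac{3}{2} + \frac{1}{4} \cdot 81 = \frac{3}{2} + \frac{81}{4} = \frac{87}{4} \approx 21.75$)
$a{\left(p \right)} = \left(1 + p\right) \left(-8 + p\right)$
$\left(B{\left(-8,10 \right)} + a{\left(c{\left(H \right)} \right)}\right) \left(-110\right) = \left(0 - \left(22 - 4\right)\right) \left(-110\right) = \left(0 - 18\right) \left(-110\right) = \left(-18\right) \left(-110\right) = 1980$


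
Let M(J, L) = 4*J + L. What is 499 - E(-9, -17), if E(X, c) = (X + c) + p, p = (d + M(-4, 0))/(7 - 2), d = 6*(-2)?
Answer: 2653/5 ≈ 530.60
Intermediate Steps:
M(J, L) = L + 4*J
d = -12
p = -28/5 (p = (-12 + (0 + 4*(-4)))/(7 - 2) = (-12 + (0 - 16))/5 = (-12 - 16)*(1/5) = -28*1/5 = -28/5 ≈ -5.6000)
E(X, c) = -28/5 + X + c (E(X, c) = (X + c) - 28/5 = -28/5 + X + c)
499 - E(-9, -17) = 499 - (-28/5 - 9 - 17) = 499 - 1*(-158/5) = 499 + 158/5 = 2653/5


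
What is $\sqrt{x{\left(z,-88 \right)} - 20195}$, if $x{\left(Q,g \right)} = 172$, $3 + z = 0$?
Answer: $i \sqrt{20023} \approx 141.5 i$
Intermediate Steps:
$z = -3$ ($z = -3 + 0 = -3$)
$\sqrt{x{\left(z,-88 \right)} - 20195} = \sqrt{172 - 20195} = \sqrt{-20023} = i \sqrt{20023}$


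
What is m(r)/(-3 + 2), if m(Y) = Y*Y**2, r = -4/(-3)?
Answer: -64/27 ≈ -2.3704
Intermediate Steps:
r = 4/3 (r = -4*(-1/3) = 4/3 ≈ 1.3333)
m(Y) = Y**3
m(r)/(-3 + 2) = (4/3)**3/(-3 + 2) = (64/27)/(-1) = (64/27)*(-1) = -64/27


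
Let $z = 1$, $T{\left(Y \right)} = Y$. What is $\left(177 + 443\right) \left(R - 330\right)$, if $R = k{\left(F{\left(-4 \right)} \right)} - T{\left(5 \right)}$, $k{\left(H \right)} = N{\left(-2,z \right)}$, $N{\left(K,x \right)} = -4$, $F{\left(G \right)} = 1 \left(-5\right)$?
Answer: $-210180$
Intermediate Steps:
$F{\left(G \right)} = -5$
$k{\left(H \right)} = -4$
$R = -9$ ($R = -4 - 5 = -9$)
$\left(177 + 443\right) \left(R - 330\right) = \left(177 + 443\right) \left(-9 - 330\right) = 620 \left(-339\right) = -210180$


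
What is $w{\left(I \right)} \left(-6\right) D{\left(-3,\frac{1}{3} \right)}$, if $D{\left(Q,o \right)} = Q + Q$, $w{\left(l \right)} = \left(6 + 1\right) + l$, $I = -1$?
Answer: $216$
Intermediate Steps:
$w{\left(l \right)} = 7 + l$
$D{\left(Q,o \right)} = 2 Q$
$w{\left(I \right)} \left(-6\right) D{\left(-3,\frac{1}{3} \right)} = \left(7 - 1\right) \left(-6\right) 2 \left(-3\right) = 6 \left(-6\right) \left(-6\right) = \left(-36\right) \left(-6\right) = 216$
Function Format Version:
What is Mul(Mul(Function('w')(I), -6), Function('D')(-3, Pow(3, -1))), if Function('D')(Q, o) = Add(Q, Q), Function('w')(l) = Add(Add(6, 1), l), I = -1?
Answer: 216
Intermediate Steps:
Function('w')(l) = Add(7, l)
Function('D')(Q, o) = Mul(2, Q)
Mul(Mul(Function('w')(I), -6), Function('D')(-3, Pow(3, -1))) = Mul(Mul(Add(7, -1), -6), Mul(2, -3)) = Mul(Mul(6, -6), -6) = Mul(-36, -6) = 216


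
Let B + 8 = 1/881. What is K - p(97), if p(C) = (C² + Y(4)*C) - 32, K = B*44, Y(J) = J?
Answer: -8913033/881 ≈ -10117.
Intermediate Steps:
B = -7047/881 (B = -8 + 1/881 = -7047/881 ≈ -7.9989)
K = -310068/881 (K = -7047/881*44 = -310068/881 ≈ -351.95)
p(C) = -32 + C² + 4*C (p(C) = (C² + 4*C) - 32 = -32 + C² + 4*C)
K - p(97) = -310068/881 - (-32 + 97² + 4*97) = -310068/881 - (-32 + 9409 + 388) = -310068/881 - 1*9765 = -310068/881 - 9765 = -8913033/881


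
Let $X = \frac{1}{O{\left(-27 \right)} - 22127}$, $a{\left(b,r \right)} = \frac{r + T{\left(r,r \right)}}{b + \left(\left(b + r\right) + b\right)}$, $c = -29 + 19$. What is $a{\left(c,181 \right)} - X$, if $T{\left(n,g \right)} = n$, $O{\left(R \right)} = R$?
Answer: $\frac{8019899}{3345254} \approx 2.3974$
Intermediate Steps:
$c = -10$
$a{\left(b,r \right)} = \frac{2 r}{r + 3 b}$ ($a{\left(b,r \right)} = \frac{r + r}{b + \left(\left(b + r\right) + b\right)} = \frac{2 r}{b + \left(r + 2 b\right)} = \frac{2 r}{r + 3 b}$)
$X = - \frac{1}{22154}$ ($X = \frac{1}{-27 - 22127} = \frac{1}{-22154} = - \frac{1}{22154} \approx -4.5139 \cdot 10^{-5}$)
$a{\left(c,181 \right)} - X = 2 \cdot 181 \frac{1}{181 + 3 \left(-10\right)} - - \frac{1}{22154} = 2 \cdot 181 \frac{1}{181 - 30} + \frac{1}{22154} = 2 \cdot 181 \cdot \frac{1}{151} + \frac{1}{22154} = \frac{362}{151} + \frac{1}{22154} = \frac{8019899}{3345254}$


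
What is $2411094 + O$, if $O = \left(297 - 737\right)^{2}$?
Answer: $2604694$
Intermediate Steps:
$O = 193600$ ($O = \left(-440\right)^{2} = 193600$)
$2411094 + O = 2411094 + 193600 = 2604694$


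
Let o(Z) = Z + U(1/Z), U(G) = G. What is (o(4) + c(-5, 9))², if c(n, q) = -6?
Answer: 49/16 ≈ 3.0625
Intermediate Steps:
o(Z) = Z + 1/Z
(o(4) + c(-5, 9))² = ((4 + 1/4) - 6)² = ((4 + ¼) - 6)² = (17/4 - 6)² = (-7/4)² = 49/16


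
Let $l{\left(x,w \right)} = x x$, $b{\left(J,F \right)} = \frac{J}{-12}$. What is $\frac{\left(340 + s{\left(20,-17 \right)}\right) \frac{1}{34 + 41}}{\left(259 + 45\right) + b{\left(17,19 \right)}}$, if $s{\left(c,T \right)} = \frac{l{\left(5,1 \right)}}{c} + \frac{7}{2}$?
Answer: $\frac{1379}{90775} \approx 0.015191$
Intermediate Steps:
$b{\left(J,F \right)} = - \frac{J}{12}$ ($b{\left(J,F \right)} = J \left(- \frac{1}{12}\right) = - \frac{J}{12}$)
$l{\left(x,w \right)} = x^{2}$
$s{\left(c,T \right)} = \frac{7}{2} + \frac{25}{c}$ ($s{\left(c,T \right)} = \frac{5^{2}}{c} + \frac{7}{2} = \frac{25}{c} + 7 \cdot \frac{1}{2} = \frac{25}{c} + \frac{7}{2} = \frac{7}{2} + \frac{25}{c}$)
$\frac{\left(340 + s{\left(20,-17 \right)}\right) \frac{1}{34 + 41}}{\left(259 + 45\right) + b{\left(17,19 \right)}} = \frac{\left(340 + \left(\frac{7}{2} + \frac{25}{20}\right)\right) \frac{1}{34 + 41}}{\left(259 + 45\right) - \frac{17}{12}} = \frac{\left(340 + \left(\frac{7}{2} + 25 \cdot \frac{1}{20}\right)\right) \frac{1}{75}}{304 - \frac{17}{12}} = \frac{\left(340 + \left(\frac{7}{2} + \frac{5}{4}\right)\right) \frac{1}{75}}{\frac{3631}{12}} = \left(340 + \frac{19}{4}\right) \frac{1}{75} \cdot \frac{12}{3631} = \frac{1379}{4} \cdot \frac{1}{75} \cdot \frac{12}{3631} = \frac{1379}{300} \cdot \frac{12}{3631} = \frac{1379}{90775}$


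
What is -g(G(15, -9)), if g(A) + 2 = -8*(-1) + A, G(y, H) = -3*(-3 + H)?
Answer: -42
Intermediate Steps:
G(y, H) = 9 - 3*H
g(A) = 6 + A (g(A) = -2 + (-8*(-1) + A) = -2 + (8 + A) = 6 + A)
-g(G(15, -9)) = -(6 + (9 - 3*(-9))) = -(6 + (9 + 27)) = -(6 + 36) = -1*42 = -42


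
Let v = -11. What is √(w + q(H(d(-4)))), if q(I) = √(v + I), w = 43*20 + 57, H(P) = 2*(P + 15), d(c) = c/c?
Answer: √(917 + √21) ≈ 30.358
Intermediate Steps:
d(c) = 1
H(P) = 30 + 2*P (H(P) = 2*(15 + P) = 30 + 2*P)
w = 917 (w = 860 + 57 = 917)
q(I) = √(-11 + I)
√(w + q(H(d(-4)))) = √(917 + √(-11 + (30 + 2*1))) = √(917 + √(-11 + (30 + 2))) = √(917 + √(-11 + 32)) = √(917 + √21)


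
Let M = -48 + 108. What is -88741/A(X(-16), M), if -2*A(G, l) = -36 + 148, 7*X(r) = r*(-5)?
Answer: 88741/56 ≈ 1584.7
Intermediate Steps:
M = 60
X(r) = -5*r/7 (X(r) = (r*(-5))/7 = (-5*r)/7 = -5*r/7)
A(G, l) = -56 (A(G, l) = -(-36 + 148)/2 = -½*112 = -56)
-88741/A(X(-16), M) = -88741/(-56) = -88741*(-1/56) = 88741/56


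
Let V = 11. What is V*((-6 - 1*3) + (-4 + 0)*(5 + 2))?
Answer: -407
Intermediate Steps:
V*((-6 - 1*3) + (-4 + 0)*(5 + 2)) = 11*((-6 - 1*3) + (-4 + 0)*(5 + 2)) = 11*((-6 - 3) - 4*7) = 11*(-9 - 28) = 11*(-37) = -407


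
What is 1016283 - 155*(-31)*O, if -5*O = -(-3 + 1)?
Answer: 1014361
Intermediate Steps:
O = -⅖ (O = -(-1)*(-3 + 1)/5 = -(-1)*(-2)/5 = -⅕*2 = -⅖ ≈ -0.40000)
1016283 - 155*(-31)*O = 1016283 - 155*(-31)*(-2)/5 = 1016283 - (-4805)*(-2)/5 = 1016283 - 1*1922 = 1016283 - 1922 = 1014361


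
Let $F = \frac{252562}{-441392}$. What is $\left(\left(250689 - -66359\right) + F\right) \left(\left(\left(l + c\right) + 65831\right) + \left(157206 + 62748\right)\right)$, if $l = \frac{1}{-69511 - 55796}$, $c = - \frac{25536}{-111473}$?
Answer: $\frac{2450183690855310835828927}{27041739965604} \approx 9.0607 \cdot 10^{10}$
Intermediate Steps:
$c = \frac{1344}{5867}$ ($c = \left(-25536\right) \left(- \frac{1}{111473}\right) = \frac{1344}{5867} \approx 0.22908$)
$F = - \frac{126281}{220696}$ ($F = 252562 \left(- \frac{1}{441392}\right) = - \frac{126281}{220696} \approx -0.57219$)
$l = - \frac{1}{125307}$ ($l = \frac{1}{-125307} = - \frac{1}{125307} \approx -7.9804 \cdot 10^{-6}$)
$\left(\left(250689 - -66359\right) + F\right) \left(\left(\left(l + c\right) + 65831\right) + \left(157206 + 62748\right)\right) = \left(\left(250689 - -66359\right) - \frac{126281}{220696}\right) \left(\left(\left(- \frac{1}{125307} + \frac{1344}{5867}\right) + 65831\right) + \left(157206 + 62748\right)\right) = \left(\left(250689 + 66359\right) - \frac{126281}{220696}\right) \left(\left(\frac{168406741}{735176169} + 65831\right) + 219954\right) = \left(317048 - \frac{126281}{220696}\right) \left(\frac{48397550788180}{735176169} + 219954\right) = \frac{69971099127}{220696} \cdot \frac{210102489864406}{735176169} = \frac{2450183690855310835828927}{27041739965604}$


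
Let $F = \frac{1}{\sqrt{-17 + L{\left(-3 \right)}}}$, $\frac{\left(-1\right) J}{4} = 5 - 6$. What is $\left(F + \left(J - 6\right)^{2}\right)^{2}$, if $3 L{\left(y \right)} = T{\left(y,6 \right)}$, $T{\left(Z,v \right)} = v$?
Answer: $\frac{\left(60 - i \sqrt{15}\right)^{2}}{225} \approx 15.933 - 2.0656 i$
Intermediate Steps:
$J = 4$ ($J = - 4 \left(5 - 6\right) = \left(-4\right) \left(-1\right) = 4$)
$L{\left(y \right)} = 2$ ($L{\left(y \right)} = \frac{1}{3} \cdot 6 = 2$)
$F = - \frac{i \sqrt{15}}{15}$ ($F = \frac{1}{\sqrt{-17 + 2}} = \frac{1}{\sqrt{-15}} = \frac{1}{i \sqrt{15}} = - \frac{i \sqrt{15}}{15} \approx - 0.2582 i$)
$\left(F + \left(J - 6\right)^{2}\right)^{2} = \left(- \frac{i \sqrt{15}}{15} + \left(4 - 6\right)^{2}\right)^{2} = \left(- \frac{i \sqrt{15}}{15} + \left(-2\right)^{2}\right)^{2} = \left(- \frac{i \sqrt{15}}{15} + 4\right)^{2} = \left(4 - \frac{i \sqrt{15}}{15}\right)^{2}$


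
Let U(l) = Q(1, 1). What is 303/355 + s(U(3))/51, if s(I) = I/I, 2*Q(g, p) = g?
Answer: 15808/18105 ≈ 0.87313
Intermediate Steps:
Q(g, p) = g/2
U(l) = ½ (U(l) = (½)*1 = ½)
s(I) = 1
303/355 + s(U(3))/51 = 303/355 + 1/51 = 15808/18105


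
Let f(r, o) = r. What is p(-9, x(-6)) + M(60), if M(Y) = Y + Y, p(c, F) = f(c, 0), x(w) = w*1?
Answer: 111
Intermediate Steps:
x(w) = w
p(c, F) = c
M(Y) = 2*Y
p(-9, x(-6)) + M(60) = -9 + 2*60 = -9 + 120 = 111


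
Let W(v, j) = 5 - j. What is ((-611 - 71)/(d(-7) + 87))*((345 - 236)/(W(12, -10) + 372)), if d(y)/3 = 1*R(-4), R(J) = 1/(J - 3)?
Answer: -260183/117261 ≈ -2.2188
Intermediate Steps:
R(J) = 1/(-3 + J)
d(y) = -3/7 (d(y) = 3*(1/(-3 - 4)) = 3*(1/(-7)) = 3*(1*(-⅐)) = 3*(-⅐) = -3/7)
((-611 - 71)/(d(-7) + 87))*((345 - 236)/(W(12, -10) + 372)) = ((-611 - 71)/(-3/7 + 87))*((345 - 236)/((5 - 1*(-10)) + 372)) = (-682/606/7)*(109/((5 + 10) + 372)) = (-682*7/606)*(109/(15 + 372)) = -260183/(303*387) = -2387/303*109/387 = -260183/117261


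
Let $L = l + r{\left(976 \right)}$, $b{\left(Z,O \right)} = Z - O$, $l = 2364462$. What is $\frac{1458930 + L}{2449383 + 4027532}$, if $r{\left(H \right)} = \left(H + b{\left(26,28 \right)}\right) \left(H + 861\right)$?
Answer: $\frac{1122526}{1295383} \approx 0.86656$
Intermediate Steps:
$r{\left(H \right)} = \left(-2 + H\right) \left(861 + H\right)$ ($r{\left(H \right)} = \left(H + \left(26 - 28\right)\right) \left(H + 861\right) = \left(H + \left(26 - 28\right)\right) \left(861 + H\right) = \left(H - 2\right) \left(861 + H\right) = \left(-2 + H\right) \left(861 + H\right)$)
$L = 4153700$ ($L = 2364462 + \left(-1722 + 976^{2} + 859 \cdot 976\right) = 2364462 + \left(-1722 + 952576 + 838384\right) = 2364462 + 1789238 = 4153700$)
$\frac{1458930 + L}{2449383 + 4027532} = \frac{1458930 + 4153700}{2449383 + 4027532} = \frac{5612630}{6476915} = 5612630 \cdot \frac{1}{6476915} = \frac{1122526}{1295383}$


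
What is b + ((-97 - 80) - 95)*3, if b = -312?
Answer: -1128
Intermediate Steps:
b + ((-97 - 80) - 95)*3 = -312 + ((-97 - 80) - 95)*3 = -312 + (-177 - 95)*3 = -312 - 272*3 = -312 - 816 = -1128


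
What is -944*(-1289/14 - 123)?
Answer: 1421192/7 ≈ 2.0303e+5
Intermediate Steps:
-944*(-1289/14 - 123) = -944*(-3011/14) = 1421192/7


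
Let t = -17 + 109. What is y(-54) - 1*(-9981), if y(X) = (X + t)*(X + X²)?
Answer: 118737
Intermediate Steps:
t = 92
y(X) = (92 + X)*(X + X²) (y(X) = (X + 92)*(X + X²) = (92 + X)*(X + X²))
y(-54) - 1*(-9981) = -54*(92 + (-54)² + 93*(-54)) - 1*(-9981) = -54*(92 + 2916 - 5022) + 9981 = -54*(-2014) + 9981 = 108756 + 9981 = 118737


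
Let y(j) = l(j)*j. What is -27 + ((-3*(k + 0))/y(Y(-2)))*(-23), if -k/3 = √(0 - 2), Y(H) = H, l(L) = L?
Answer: -27 - 207*I*√2/4 ≈ -27.0 - 73.186*I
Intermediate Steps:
k = -3*I*√2 (k = -3*√(0 - 2) = -3*I*√2 ≈ -4.2426*I)
y(j) = j² (y(j) = j*j = j²)
-27 + ((-3*(k + 0))/y(Y(-2)))*(-23) = -27 + ((-3*(-3*I*√2 + 0))/((-2)²))*(-23) = -27 + (-(-9)*I*√2/4)*(-23) = -27 + ((9*I*√2)*(¼))*(-23) = -27 + (9*I*√2/4)*(-23) = -27 - 207*I*√2/4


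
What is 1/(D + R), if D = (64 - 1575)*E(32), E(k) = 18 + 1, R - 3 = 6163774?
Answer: 1/6135068 ≈ 1.6300e-7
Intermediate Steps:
R = 6163777 (R = 3 + 6163774 = 6163777)
E(k) = 19
D = -28709 (D = (64 - 1575)*19 = -1511*19 = -28709)
1/(D + R) = 1/(-28709 + 6163777) = 1/6135068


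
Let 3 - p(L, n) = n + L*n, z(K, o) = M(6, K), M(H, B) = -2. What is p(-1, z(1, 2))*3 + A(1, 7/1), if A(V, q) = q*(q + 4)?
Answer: 86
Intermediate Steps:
z(K, o) = -2
p(L, n) = 3 - n - L*n (p(L, n) = 3 - (n + L*n) = 3 + (-n - L*n) = 3 - n - L*n)
A(V, q) = q*(4 + q)
p(-1, z(1, 2))*3 + A(1, 7/1) = (3 - 1*(-2) - 1*(-1)*(-2))*3 + (7/1)*(4 + 7/1) = (3 + 2 - 2)*3 + (7*1)*(4 + 7*1) = 3*3 + 7*(4 + 7) = 9 + 7*11 = 9 + 77 = 86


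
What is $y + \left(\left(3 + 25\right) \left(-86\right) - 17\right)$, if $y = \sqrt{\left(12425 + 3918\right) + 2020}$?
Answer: $-2425 + \sqrt{18363} \approx -2289.5$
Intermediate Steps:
$y = \sqrt{18363}$ ($y = \sqrt{16343 + 2020} = \sqrt{18363} \approx 135.51$)
$y + \left(\left(3 + 25\right) \left(-86\right) - 17\right) = \sqrt{18363} + \left(\left(3 + 25\right) \left(-86\right) - 17\right) = \sqrt{18363} + \left(28 \left(-86\right) - 17\right) = \sqrt{18363} - 2425 = -2425 + \sqrt{18363}$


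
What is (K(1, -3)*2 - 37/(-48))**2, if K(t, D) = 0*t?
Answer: 1369/2304 ≈ 0.59418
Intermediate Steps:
K(t, D) = 0
(K(1, -3)*2 - 37/(-48))**2 = (0*2 - 37/(-48))**2 = (0 - 37*(-1/48))**2 = (0 + 37/48)**2 = (37/48)**2 = 1369/2304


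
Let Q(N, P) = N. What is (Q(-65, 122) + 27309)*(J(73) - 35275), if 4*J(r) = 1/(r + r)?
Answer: -140310679789/146 ≈ -9.6103e+8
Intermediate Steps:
J(r) = 1/(8*r) (J(r) = 1/(4*(r + r)) = 1/(4*((2*r))) = (1/(2*r))/4 = 1/(8*r))
(Q(-65, 122) + 27309)*(J(73) - 35275) = (-65 + 27309)*((1/8)/73 - 35275) = 27244*((1/8)*(1/73) - 35275) = 27244*(1/584 - 35275) = 27244*(-20600599/584) = -140310679789/146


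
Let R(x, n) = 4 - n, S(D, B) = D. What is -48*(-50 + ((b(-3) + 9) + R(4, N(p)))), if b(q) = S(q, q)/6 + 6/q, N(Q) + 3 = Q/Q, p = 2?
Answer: 1800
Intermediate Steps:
N(Q) = -2 (N(Q) = -3 + Q/Q = -3 + 1 = -2)
b(q) = 6/q + q/6 (b(q) = q/6 + 6/q = 6/q + q/6)
-48*(-50 + ((b(-3) + 9) + R(4, N(p)))) = -48*(-50 + (((6/(-3) + (1/6)*(-3)) + 9) + (4 - 1*(-2)))) = -48*(-50 + (((6*(-1/3) - 1/2) + 9) + (4 + 2))) = -48*(-50 + (((-2 - 1/2) + 9) + 6)) = -48*(-50 + ((-5/2 + 9) + 6)) = -48*(-50 + (13/2 + 6)) = -48*(-50 + 25/2) = -48*(-75/2) = 1800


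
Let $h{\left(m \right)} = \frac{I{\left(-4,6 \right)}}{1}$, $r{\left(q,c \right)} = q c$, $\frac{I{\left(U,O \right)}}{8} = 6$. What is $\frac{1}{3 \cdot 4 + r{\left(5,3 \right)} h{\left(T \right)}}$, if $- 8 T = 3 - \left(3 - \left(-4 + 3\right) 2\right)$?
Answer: $\frac{1}{732} \approx 0.0013661$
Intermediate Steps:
$I{\left(U,O \right)} = 48$ ($I{\left(U,O \right)} = 8 \cdot 6 = 48$)
$r{\left(q,c \right)} = c q$
$T = \frac{1}{4}$ ($T = - \frac{3 - \left(3 - \left(-4 + 3\right) 2\right)}{8} = - \frac{3 - 5}{8} = \left(- \frac{1}{8}\right) \left(-2\right) = \frac{1}{4} \approx 0.25$)
$h{\left(m \right)} = 48$ ($h{\left(m \right)} = \frac{48}{1} = 48 \cdot 1 = 48$)
$\frac{1}{3 \cdot 4 + r{\left(5,3 \right)} h{\left(T \right)}} = \frac{1}{3 \cdot 4 + 3 \cdot 5 \cdot 48} = \frac{1}{12 + 15 \cdot 48} = \frac{1}{12 + 720} = \frac{1}{732}$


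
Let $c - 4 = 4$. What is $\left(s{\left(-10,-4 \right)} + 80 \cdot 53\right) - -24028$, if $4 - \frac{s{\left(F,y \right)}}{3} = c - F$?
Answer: $28226$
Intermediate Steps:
$c = 8$ ($c = 4 + 4 = 8$)
$s{\left(F,y \right)} = -12 + 3 F$ ($s{\left(F,y \right)} = 12 - 3 \left(8 - F\right) = 12 + \left(-24 + 3 F\right) = -12 + 3 F$)
$\left(s{\left(-10,-4 \right)} + 80 \cdot 53\right) - -24028 = \left(\left(-12 + 3 \left(-10\right)\right) + 80 \cdot 53\right) - -24028 = \left(\left(-12 - 30\right) + 4240\right) + 24028 = \left(-42 + 4240\right) + 24028 = 4198 + 24028 = 28226$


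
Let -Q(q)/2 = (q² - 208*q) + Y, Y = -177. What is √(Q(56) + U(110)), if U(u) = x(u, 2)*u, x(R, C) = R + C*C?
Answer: √29918 ≈ 172.97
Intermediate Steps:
x(R, C) = R + C²
Q(q) = 354 - 2*q² + 416*q (Q(q) = -2*((q² - 208*q) - 177) = -2*(-177 + q² - 208*q) = 354 - 2*q² + 416*q)
U(u) = u*(4 + u) (U(u) = (u + 2²)*u = (u + 4)*u = (4 + u)*u = u*(4 + u))
√(Q(56) + U(110)) = √((354 - 2*56² + 416*56) + 110*(4 + 110)) = √((354 - 2*3136 + 23296) + 110*114) = √((354 - 6272 + 23296) + 12540) = √(17378 + 12540) = √29918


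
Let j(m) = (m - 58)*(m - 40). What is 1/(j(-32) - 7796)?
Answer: -1/1316 ≈ -0.00075988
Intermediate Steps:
j(m) = (-58 + m)*(-40 + m)
1/(j(-32) - 7796) = 1/((2320 + (-32)² - 98*(-32)) - 7796) = 1/((2320 + 1024 + 3136) - 7796) = 1/(6480 - 7796) = 1/(-1316) = -1/1316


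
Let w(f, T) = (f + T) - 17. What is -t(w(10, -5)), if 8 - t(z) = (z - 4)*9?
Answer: -152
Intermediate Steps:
w(f, T) = -17 + T + f (w(f, T) = (T + f) - 17 = -17 + T + f)
t(z) = 44 - 9*z (t(z) = 8 - (z - 4)*9 = 8 - (-4 + z)*9 = 8 - (-36 + 9*z) = 8 + (36 - 9*z) = 44 - 9*z)
-t(w(10, -5)) = -(44 - 9*(-17 - 5 + 10)) = -(44 - 9*(-12)) = -(44 + 108) = -1*152 = -152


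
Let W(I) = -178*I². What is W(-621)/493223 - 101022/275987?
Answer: -18994705048632/136123136101 ≈ -139.54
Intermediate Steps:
W(-621)/493223 - 101022/275987 = -178*(-621)²/493223 - 101022/275987 = -178*385641*(1/493223) - 101022*1/275987 = -68644098*1/493223 - 101022/275987 = -68644098/493223 - 101022/275987 = -18994705048632/136123136101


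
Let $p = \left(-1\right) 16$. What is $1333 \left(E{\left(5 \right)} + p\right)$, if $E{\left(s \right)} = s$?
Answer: $-14663$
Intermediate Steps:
$p = -16$
$1333 \left(E{\left(5 \right)} + p\right) = 1333 \left(5 - 16\right) = 1333 \left(-11\right) = -14663$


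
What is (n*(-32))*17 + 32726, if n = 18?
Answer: 22934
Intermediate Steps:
(n*(-32))*17 + 32726 = (18*(-32))*17 + 32726 = -576*17 + 32726 = -9792 + 32726 = 22934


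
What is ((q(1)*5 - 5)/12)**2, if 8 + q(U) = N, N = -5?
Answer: 1225/36 ≈ 34.028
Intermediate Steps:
q(U) = -13 (q(U) = -8 - 5 = -13)
((q(1)*5 - 5)/12)**2 = ((-13*5 - 5)/12)**2 = ((-65 - 5)*(1/12))**2 = (-70*1/12)**2 = (-35/6)**2 = 1225/36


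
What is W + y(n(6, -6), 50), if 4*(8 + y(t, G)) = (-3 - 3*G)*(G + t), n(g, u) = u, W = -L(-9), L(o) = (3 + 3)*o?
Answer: -1637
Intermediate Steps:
L(o) = 6*o
W = 54 (W = -6*(-9) = -1*(-54) = 54)
y(t, G) = -8 + (-3 - 3*G)*(G + t)/4 (y(t, G) = -8 + ((-3 - 3*G)*(G + t))/4 = -8 + (-3 - 3*G)*(G + t)/4)
W + y(n(6, -6), 50) = 54 + (-8 - 3/4*50 - 3/4*(-6) - 3/4*50**2 - 3/4*50*(-6)) = 54 + (-8 - 75/2 + 9/2 - 3/4*2500 + 225) = 54 + (-8 - 75/2 + 9/2 - 1875 + 225) = 54 - 1691 = -1637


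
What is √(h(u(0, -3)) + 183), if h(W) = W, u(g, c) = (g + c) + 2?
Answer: √182 ≈ 13.491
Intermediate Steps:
u(g, c) = 2 + c + g (u(g, c) = (c + g) + 2 = 2 + c + g)
√(h(u(0, -3)) + 183) = √((2 - 3 + 0) + 183) = √(-1 + 183) = √182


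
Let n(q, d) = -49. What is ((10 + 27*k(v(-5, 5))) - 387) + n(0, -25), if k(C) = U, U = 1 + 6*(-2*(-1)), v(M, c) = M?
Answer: -75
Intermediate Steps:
U = 13 (U = 1 + 6*2 = 1 + 12 = 13)
k(C) = 13
((10 + 27*k(v(-5, 5))) - 387) + n(0, -25) = ((10 + 27*13) - 387) - 49 = ((10 + 351) - 387) - 49 = (361 - 387) - 49 = -26 - 49 = -75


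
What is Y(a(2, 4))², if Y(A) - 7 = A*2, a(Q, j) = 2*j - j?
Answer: 225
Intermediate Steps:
a(Q, j) = j
Y(A) = 7 + 2*A (Y(A) = 7 + A*2 = 7 + 2*A)
Y(a(2, 4))² = (7 + 2*4)² = (7 + 8)² = 15² = 225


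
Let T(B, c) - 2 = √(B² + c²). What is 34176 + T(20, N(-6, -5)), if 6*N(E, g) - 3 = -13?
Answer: 34178 + 5*√145/3 ≈ 34198.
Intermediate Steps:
N(E, g) = -5/3 (N(E, g) = ½ + (⅙)*(-13) = ½ - 13/6 = -5/3)
T(B, c) = 2 + √(B² + c²)
34176 + T(20, N(-6, -5)) = 34176 + (2 + √(20² + (-5/3)²)) = 34176 + (2 + √(400 + 25/9)) = 34176 + (2 + √(3625/9)) = 34176 + (2 + 5*√145/3) = 34178 + 5*√145/3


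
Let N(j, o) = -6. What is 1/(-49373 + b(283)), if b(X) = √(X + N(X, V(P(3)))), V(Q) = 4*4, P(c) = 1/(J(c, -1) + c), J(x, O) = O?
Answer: -49373/2437692852 - √277/2437692852 ≈ -2.0261e-5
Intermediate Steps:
P(c) = 1/(-1 + c)
V(Q) = 16
b(X) = √(-6 + X) (b(X) = √(X - 6) = √(-6 + X))
1/(-49373 + b(283)) = 1/(-49373 + √(-6 + 283)) = 1/(-49373 + √277)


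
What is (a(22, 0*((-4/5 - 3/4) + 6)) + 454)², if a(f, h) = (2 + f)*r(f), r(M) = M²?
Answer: 145684900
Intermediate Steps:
a(f, h) = f²*(2 + f) (a(f, h) = (2 + f)*f² = f²*(2 + f))
(a(22, 0*((-4/5 - 3/4) + 6)) + 454)² = (22²*(2 + 22) + 454)² = (484*24 + 454)² = (11616 + 454)² = 12070² = 145684900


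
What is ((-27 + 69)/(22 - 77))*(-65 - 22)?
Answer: 3654/55 ≈ 66.436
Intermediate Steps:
((-27 + 69)/(22 - 77))*(-65 - 22) = (42/(-55))*(-87) = (42*(-1/55))*(-87) = -42/55*(-87) = 3654/55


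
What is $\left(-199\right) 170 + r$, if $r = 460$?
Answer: $-33370$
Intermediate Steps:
$\left(-199\right) 170 + r = \left(-199\right) 170 + 460 = -33830 + 460 = -33370$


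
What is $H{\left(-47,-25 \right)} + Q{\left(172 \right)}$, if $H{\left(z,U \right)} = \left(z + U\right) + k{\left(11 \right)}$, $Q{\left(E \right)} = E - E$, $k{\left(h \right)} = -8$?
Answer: $-80$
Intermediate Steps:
$Q{\left(E \right)} = 0$
$H{\left(z,U \right)} = -8 + U + z$ ($H{\left(z,U \right)} = \left(z + U\right) - 8 = \left(U + z\right) - 8 = -8 + U + z$)
$H{\left(-47,-25 \right)} + Q{\left(172 \right)} = \left(-8 - 25 - 47\right) + 0 = -80 + 0 = -80$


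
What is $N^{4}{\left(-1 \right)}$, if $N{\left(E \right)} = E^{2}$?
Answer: $1$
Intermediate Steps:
$N^{4}{\left(-1 \right)} = \left(\left(-1\right)^{2}\right)^{4} = 1^{4} = 1$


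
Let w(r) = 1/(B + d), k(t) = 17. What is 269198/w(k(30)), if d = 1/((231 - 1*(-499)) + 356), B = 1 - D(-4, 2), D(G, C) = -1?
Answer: 292483627/543 ≈ 5.3864e+5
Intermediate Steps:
B = 2 (B = 1 - 1*(-1) = 1 + 1 = 2)
d = 1/1086 (d = 1/((231 + 499) + 356) = 1/(730 + 356) = 1/1086 ≈ 0.00092081)
w(r) = 1086/2173 (w(r) = 1/(2 + 1/1086) = 1/(2173/1086) = 1086/2173)
269198/w(k(30)) = 269198/(1086/2173) = 269198*(2173/1086) = 292483627/543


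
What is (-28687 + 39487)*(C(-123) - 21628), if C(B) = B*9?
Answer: -245538000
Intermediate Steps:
C(B) = 9*B
(-28687 + 39487)*(C(-123) - 21628) = (-28687 + 39487)*(9*(-123) - 21628) = 10800*(-1107 - 21628) = 10800*(-22735) = -245538000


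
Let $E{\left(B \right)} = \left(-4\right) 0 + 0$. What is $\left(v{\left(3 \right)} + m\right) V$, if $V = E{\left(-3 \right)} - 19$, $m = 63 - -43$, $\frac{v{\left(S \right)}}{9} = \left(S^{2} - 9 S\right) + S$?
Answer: $551$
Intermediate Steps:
$E{\left(B \right)} = 0$ ($E{\left(B \right)} = 0 + 0 = 0$)
$v{\left(S \right)} = - 72 S + 9 S^{2}$ ($v{\left(S \right)} = 9 \left(\left(S^{2} - 9 S\right) + S\right) = 9 \left(S^{2} - 8 S\right) = - 72 S + 9 S^{2}$)
$m = 106$ ($m = 63 + 43 = 106$)
$V = -19$ ($V = 0 - 19 = -19$)
$\left(v{\left(3 \right)} + m\right) V = \left(9 \cdot 3 \left(-8 + 3\right) + 106\right) \left(-19\right) = \left(9 \cdot 3 \left(-5\right) + 106\right) \left(-19\right) = \left(-135 + 106\right) \left(-19\right) = \left(-29\right) \left(-19\right) = 551$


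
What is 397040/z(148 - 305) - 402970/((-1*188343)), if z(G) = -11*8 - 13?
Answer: -74739004750/19022643 ≈ -3928.9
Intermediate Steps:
z(G) = -101 (z(G) = -88 - 13 = -101)
397040/z(148 - 305) - 402970/((-1*188343)) = 397040/(-101) - 402970/((-1*188343)) = 397040*(-1/101) - 402970/(-188343) = -397040/101 - 402970*(-1/188343) = -397040/101 + 402970/188343 = -74739004750/19022643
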